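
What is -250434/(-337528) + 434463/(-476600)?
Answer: -3410822883/20108230600 ≈ -0.16962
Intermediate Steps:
-250434/(-337528) + 434463/(-476600) = -250434*(-1/337528) + 434463*(-1/476600) = 125217/168764 - 434463/476600 = -3410822883/20108230600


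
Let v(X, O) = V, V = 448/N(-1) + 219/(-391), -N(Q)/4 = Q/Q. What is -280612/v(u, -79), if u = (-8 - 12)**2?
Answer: 109719292/44011 ≈ 2493.0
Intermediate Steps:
N(Q) = -4 (N(Q) = -4*Q/Q = -4*1 = -4)
u = 400 (u = (-20)**2 = 400)
V = -44011/391 (V = 448/(-4) + 219/(-391) = 448*(-1/4) + 219*(-1/391) = -112 - 219/391 = -44011/391 ≈ -112.56)
v(X, O) = -44011/391
-280612/v(u, -79) = -280612/(-44011/391) = -280612*(-391/44011) = 109719292/44011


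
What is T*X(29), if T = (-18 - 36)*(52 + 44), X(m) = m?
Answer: -150336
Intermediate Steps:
T = -5184 (T = -54*96 = -5184)
T*X(29) = -5184*29 = -150336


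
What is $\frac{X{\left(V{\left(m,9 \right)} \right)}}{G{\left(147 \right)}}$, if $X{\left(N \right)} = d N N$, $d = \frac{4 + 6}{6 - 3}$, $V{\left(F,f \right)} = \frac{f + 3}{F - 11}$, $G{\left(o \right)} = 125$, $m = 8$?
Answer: $\frac{32}{75} \approx 0.42667$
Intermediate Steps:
$V{\left(F,f \right)} = \frac{3 + f}{-11 + F}$
$d = \frac{10}{3} \approx 3.3333$
$X{\left(N \right)} = \frac{10 N^{2}}{3}$ ($X{\left(N \right)} = \frac{10 N}{3} N = \frac{10 N^{2}}{3}$)
$\frac{X{\left(V{\left(m,9 \right)} \right)}}{G{\left(147 \right)}} = \frac{\frac{10}{3} \left(\frac{3 + 9}{-11 + 8}\right)^{2}}{125} = \frac{10 \left(\frac{1}{-3} \cdot 12\right)^{2}}{3} \cdot \frac{1}{125} = \frac{10 \left(\left(- \frac{1}{3}\right) 12\right)^{2}}{3} \cdot \frac{1}{125} = \frac{10 \left(-4\right)^{2}}{3} \cdot \frac{1}{125} = \frac{10}{3} \cdot 16 \cdot \frac{1}{125} = \frac{160}{3} \cdot \frac{1}{125} = \frac{32}{75}$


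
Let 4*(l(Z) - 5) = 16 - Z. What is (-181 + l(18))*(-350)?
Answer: 61775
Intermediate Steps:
l(Z) = 9 - Z/4 (l(Z) = 5 + (16 - Z)/4 = 5 + (4 - Z/4) = 9 - Z/4)
(-181 + l(18))*(-350) = (-181 + (9 - ¼*18))*(-350) = (-181 + (9 - 9/2))*(-350) = (-181 + 9/2)*(-350) = -353/2*(-350) = 61775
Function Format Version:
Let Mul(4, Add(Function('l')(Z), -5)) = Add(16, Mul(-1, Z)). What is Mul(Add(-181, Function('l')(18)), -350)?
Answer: 61775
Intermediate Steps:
Function('l')(Z) = Add(9, Mul(Rational(-1, 4), Z)) (Function('l')(Z) = Add(5, Mul(Rational(1, 4), Add(16, Mul(-1, Z)))) = Add(5, Add(4, Mul(Rational(-1, 4), Z))) = Add(9, Mul(Rational(-1, 4), Z)))
Mul(Add(-181, Function('l')(18)), -350) = Mul(Add(-181, Add(9, Mul(Rational(-1, 4), 18))), -350) = Mul(Add(-181, Add(9, Rational(-9, 2))), -350) = Mul(Add(-181, Rational(9, 2)), -350) = Mul(Rational(-353, 2), -350) = 61775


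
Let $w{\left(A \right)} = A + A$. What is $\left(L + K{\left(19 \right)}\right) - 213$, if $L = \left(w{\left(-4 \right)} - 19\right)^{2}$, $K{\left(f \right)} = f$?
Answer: $535$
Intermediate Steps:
$w{\left(A \right)} = 2 A$
$L = 729$ ($L = \left(2 \left(-4\right) - 19\right)^{2} = \left(-8 - 19\right)^{2} = \left(-27\right)^{2} = 729$)
$\left(L + K{\left(19 \right)}\right) - 213 = \left(729 + 19\right) - 213 = 748 - 213 = 535$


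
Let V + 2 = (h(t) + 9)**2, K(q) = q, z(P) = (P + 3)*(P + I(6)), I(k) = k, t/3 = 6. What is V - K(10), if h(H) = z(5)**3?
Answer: 464416353349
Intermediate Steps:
t = 18 (t = 3*6 = 18)
z(P) = (3 + P)*(6 + P) (z(P) = (P + 3)*(P + 6) = (3 + P)*(6 + P))
h(H) = 681472 (h(H) = (18 + 5**2 + 9*5)**3 = (18 + 25 + 45)**3 = 88**3 = 681472)
V = 464416353359 (V = -2 + (681472 + 9)**2 = -2 + 681481**2 = -2 + 464416353361 = 464416353359)
V - K(10) = 464416353359 - 1*10 = 464416353359 - 10 = 464416353349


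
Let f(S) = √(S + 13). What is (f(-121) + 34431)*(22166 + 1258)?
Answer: 806511744 + 140544*I*√3 ≈ 8.0651e+8 + 2.4343e+5*I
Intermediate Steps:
f(S) = √(13 + S)
(f(-121) + 34431)*(22166 + 1258) = (√(13 - 121) + 34431)*(22166 + 1258) = (√(-108) + 34431)*23424 = (6*I*√3 + 34431)*23424 = (34431 + 6*I*√3)*23424 = 806511744 + 140544*I*√3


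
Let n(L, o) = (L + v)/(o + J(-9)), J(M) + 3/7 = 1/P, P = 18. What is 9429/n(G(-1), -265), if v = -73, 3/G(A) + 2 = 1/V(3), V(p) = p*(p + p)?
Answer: 525462455/15654 ≈ 33567.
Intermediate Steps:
V(p) = 2*p**2 (V(p) = p*(2*p) = 2*p**2)
G(A) = -54/35 (G(A) = 3/(-2 + 1/(2*3**2)) = 3/(-2 + 1/(2*9)) = 3/(-2 + 1/18) = 3/(-35/18) = 3*(-18/35) = -54/35)
J(M) = -47/126 (J(M) = -3/7 + 1/18 = -47/126)
n(L, o) = (-73 + L)/(-47/126 + o) (n(L, o) = (L - 73)/(o - 47/126) = (-73 + L)/(-47/126 + o))
9429/n(G(-1), -265) = 9429/((126*(-73 - 54/35)/(-47 + 126*(-265)))) = 9429/((126*(-2609/35)/(-47 - 33390))) = 9429/((126*(-2609/35)/(-33437))) = 9429/((126*(-1/33437)*(-2609/35))) = 9429/(46962/167185) = 9429*(167185/46962) = 525462455/15654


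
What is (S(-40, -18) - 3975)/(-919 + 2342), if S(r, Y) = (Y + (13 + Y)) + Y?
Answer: -4016/1423 ≈ -2.8222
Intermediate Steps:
S(r, Y) = 13 + 3*Y (S(r, Y) = (13 + 2*Y) + Y = 13 + 3*Y)
(S(-40, -18) - 3975)/(-919 + 2342) = ((13 + 3*(-18)) - 3975)/(-919 + 2342) = ((13 - 54) - 3975)/1423 = (-41 - 3975)*(1/1423) = -4016*1/1423 = -4016/1423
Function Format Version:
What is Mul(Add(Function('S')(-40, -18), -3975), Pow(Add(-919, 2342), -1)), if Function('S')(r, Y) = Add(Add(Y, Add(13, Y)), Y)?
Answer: Rational(-4016, 1423) ≈ -2.8222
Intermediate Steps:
Function('S')(r, Y) = Add(13, Mul(3, Y)) (Function('S')(r, Y) = Add(Add(13, Mul(2, Y)), Y) = Add(13, Mul(3, Y)))
Mul(Add(Function('S')(-40, -18), -3975), Pow(Add(-919, 2342), -1)) = Mul(Add(Add(13, Mul(3, -18)), -3975), Pow(Add(-919, 2342), -1)) = Mul(Add(Add(13, -54), -3975), Pow(1423, -1)) = Mul(Add(-41, -3975), Rational(1, 1423)) = Mul(-4016, Rational(1, 1423)) = Rational(-4016, 1423)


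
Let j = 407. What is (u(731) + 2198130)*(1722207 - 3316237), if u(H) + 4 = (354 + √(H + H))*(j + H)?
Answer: -4146036961340 - 1814006140*√1462 ≈ -4.2154e+12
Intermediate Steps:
u(H) = -4 + (354 + √2*√H)*(407 + H) (u(H) = -4 + (354 + √(H + H))*(407 + H) = -4 + (354 + √(2*H))*(407 + H) = -4 + (354 + √2*√H)*(407 + H))
(u(731) + 2198130)*(1722207 - 3316237) = ((144074 + 354*731 + √2*731^(3/2) + 407*√2*√731) + 2198130)*(1722207 - 3316237) = ((144074 + 258774 + √2*(731*√731) + 407*√1462) + 2198130)*(-1594030) = ((144074 + 258774 + 731*√1462 + 407*√1462) + 2198130)*(-1594030) = ((402848 + 1138*√1462) + 2198130)*(-1594030) = (2600978 + 1138*√1462)*(-1594030) = -4146036961340 - 1814006140*√1462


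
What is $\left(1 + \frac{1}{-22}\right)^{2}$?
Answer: $\frac{441}{484} \approx 0.91116$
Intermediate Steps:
$\left(1 + \frac{1}{-22}\right)^{2} = \left(1 - \frac{1}{22}\right)^{2} = \left(\frac{21}{22}\right)^{2} = \frac{441}{484}$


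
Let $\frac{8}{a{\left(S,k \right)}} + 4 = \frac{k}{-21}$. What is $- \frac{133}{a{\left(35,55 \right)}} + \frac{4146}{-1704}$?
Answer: $\frac{183365}{1704} \approx 107.61$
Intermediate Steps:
$a{\left(S,k \right)} = \frac{8}{-4 - \frac{k}{21}}$ ($a{\left(S,k \right)} = \frac{8}{-4 + \frac{k}{-21}} = \frac{8}{-4 + k \left(- \frac{1}{21}\right)} = \frac{8}{-4 - \frac{k}{21}}$)
$- \frac{133}{a{\left(35,55 \right)}} + \frac{4146}{-1704} = - \frac{133}{\left(-168\right) \frac{1}{84 + 55}} + \frac{4146}{-1704} = - \frac{133}{\left(-168\right) \frac{1}{139}} + 4146 \left(- \frac{1}{1704}\right) = - \frac{133}{\left(-168\right) \frac{1}{139}} - \frac{691}{284} = - \frac{133}{- \frac{168}{139}} - \frac{691}{284} = \left(-133\right) \left(- \frac{139}{168}\right) - \frac{691}{284} = \frac{2641}{24} - \frac{691}{284} = \frac{183365}{1704}$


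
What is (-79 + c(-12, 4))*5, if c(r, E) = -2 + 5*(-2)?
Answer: -455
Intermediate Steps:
c(r, E) = -12 (c(r, E) = -2 - 10 = -12)
(-79 + c(-12, 4))*5 = (-79 - 12)*5 = -91*5 = -455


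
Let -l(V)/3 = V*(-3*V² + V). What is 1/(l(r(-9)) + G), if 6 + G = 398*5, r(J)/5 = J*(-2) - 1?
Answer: 1/5507434 ≈ 1.8157e-7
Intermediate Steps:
r(J) = -5 - 10*J (r(J) = 5*(J*(-2) - 1) = 5*(-2*J - 1) = 5*(-1 - 2*J) = -5 - 10*J)
G = 1984 (G = -6 + 398*5 = -6 + 1990 = 1984)
l(V) = -3*V*(V - 3*V²) (l(V) = -3*V*(-3*V² + V) = -3*V*(V - 3*V²))
1/(l(r(-9)) + G) = 1/((-5 - 10*(-9))²*(-3 + 9*(-5 - 10*(-9))) + 1984) = 1/((-5 + 90)²*(-3 + 9*(-5 + 90)) + 1984) = 1/(85²*(-3 + 9*85) + 1984) = 1/(7225*(-3 + 765) + 1984) = 1/(7225*762 + 1984) = 1/(5505450 + 1984) = 1/5507434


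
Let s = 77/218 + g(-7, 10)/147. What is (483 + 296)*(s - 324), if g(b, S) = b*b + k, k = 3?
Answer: -8070633971/32046 ≈ -2.5185e+5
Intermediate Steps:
g(b, S) = 3 + b² (g(b, S) = b*b + 3 = b² + 3 = 3 + b²)
s = 22655/32046 (s = 77/218 + (3 + (-7)²)/147 = 77*(1/218) + (3 + 49)*(1/147) = 77/218 + 52*(1/147) = 77/218 + 52/147 = 22655/32046 ≈ 0.70695)
(483 + 296)*(s - 324) = (483 + 296)*(22655/32046 - 324) = 779*(-10360249/32046) = -8070633971/32046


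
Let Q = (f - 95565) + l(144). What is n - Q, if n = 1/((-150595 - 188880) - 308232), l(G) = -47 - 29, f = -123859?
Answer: 142171686499/647707 ≈ 2.1950e+5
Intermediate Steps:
l(G) = -76
n = -1/647707 (n = 1/(-339475 - 308232) = 1/(-647707) = -1/647707 ≈ -1.5439e-6)
Q = -219500 (Q = (-123859 - 95565) - 76 = -219424 - 76 = -219500)
n - Q = -1/647707 - 1*(-219500) = -1/647707 + 219500 = 142171686499/647707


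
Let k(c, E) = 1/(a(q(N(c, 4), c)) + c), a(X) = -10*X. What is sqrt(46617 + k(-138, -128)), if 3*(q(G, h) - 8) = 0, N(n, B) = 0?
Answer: sqrt(2215426090)/218 ≈ 215.91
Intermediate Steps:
q(G, h) = 8 (q(G, h) = 8 + (1/3)*0 = 8 + 0 = 8)
k(c, E) = 1/(-80 + c) (k(c, E) = 1/(-10*8 + c) = 1/(-80 + c))
sqrt(46617 + k(-138, -128)) = sqrt(46617 + 1/(-80 - 138)) = sqrt(46617 + 1/(-218)) = sqrt(46617 - 1/218) = sqrt(10162505/218) = sqrt(2215426090)/218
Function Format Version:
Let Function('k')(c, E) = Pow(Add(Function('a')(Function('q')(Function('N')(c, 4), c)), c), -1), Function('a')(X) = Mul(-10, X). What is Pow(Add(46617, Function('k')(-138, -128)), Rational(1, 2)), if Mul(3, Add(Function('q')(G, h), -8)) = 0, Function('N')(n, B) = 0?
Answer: Mul(Rational(1, 218), Pow(2215426090, Rational(1, 2))) ≈ 215.91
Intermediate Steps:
Function('q')(G, h) = 8 (Function('q')(G, h) = Add(8, Mul(Rational(1, 3), 0)) = Add(8, 0) = 8)
Function('k')(c, E) = Pow(Add(-80, c), -1) (Function('k')(c, E) = Pow(Add(Mul(-10, 8), c), -1) = Pow(Add(-80, c), -1))
Pow(Add(46617, Function('k')(-138, -128)), Rational(1, 2)) = Pow(Add(46617, Pow(Add(-80, -138), -1)), Rational(1, 2)) = Pow(Add(46617, Pow(-218, -1)), Rational(1, 2)) = Pow(Add(46617, Rational(-1, 218)), Rational(1, 2)) = Pow(Rational(10162505, 218), Rational(1, 2)) = Mul(Rational(1, 218), Pow(2215426090, Rational(1, 2)))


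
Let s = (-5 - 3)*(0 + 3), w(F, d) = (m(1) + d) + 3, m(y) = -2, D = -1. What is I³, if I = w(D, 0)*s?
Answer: -13824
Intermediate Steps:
w(F, d) = 1 + d (w(F, d) = (-2 + d) + 3 = 1 + d)
s = -24 (s = -8*3 = -24)
I = -24 (I = (1 + 0)*(-24) = 1*(-24) = -24)
I³ = (-24)³ = -13824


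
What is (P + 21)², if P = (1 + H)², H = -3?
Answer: 625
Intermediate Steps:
P = 4 (P = (1 - 3)² = (-2)² = 4)
(P + 21)² = (4 + 21)² = 25² = 625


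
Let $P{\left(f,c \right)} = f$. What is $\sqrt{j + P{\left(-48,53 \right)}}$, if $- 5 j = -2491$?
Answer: $\frac{\sqrt{11255}}{5} \approx 21.218$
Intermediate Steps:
$j = \frac{2491}{5}$ ($j = \left(- \frac{1}{5}\right) \left(-2491\right) = \frac{2491}{5} \approx 498.2$)
$\sqrt{j + P{\left(-48,53 \right)}} = \sqrt{\frac{2491}{5} - 48} = \sqrt{\frac{2251}{5}} = \frac{\sqrt{11255}}{5}$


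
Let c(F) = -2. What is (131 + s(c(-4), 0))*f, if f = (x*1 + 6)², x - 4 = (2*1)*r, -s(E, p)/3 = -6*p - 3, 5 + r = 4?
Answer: 8960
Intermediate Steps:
r = -1 (r = -5 + 4 = -1)
s(E, p) = 9 + 18*p (s(E, p) = -3*(-6*p - 3) = -3*(-3 - 6*p) = 9 + 18*p)
x = 2 (x = 4 + (2*1)*(-1) = 4 + 2*(-1) = 4 - 2 = 2)
f = 64 (f = (2*1 + 6)² = (2 + 6)² = 8² = 64)
(131 + s(c(-4), 0))*f = (131 + (9 + 18*0))*64 = (131 + (9 + 0))*64 = (131 + 9)*64 = 140*64 = 8960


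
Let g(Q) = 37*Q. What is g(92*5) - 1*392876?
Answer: -375856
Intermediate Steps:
g(92*5) - 1*392876 = 37*(92*5) - 1*392876 = 37*460 - 392876 = 17020 - 392876 = -375856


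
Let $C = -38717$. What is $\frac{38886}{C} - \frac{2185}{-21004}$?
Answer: $- \frac{732164899}{813211868} \approx -0.90034$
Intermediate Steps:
$\frac{38886}{C} - \frac{2185}{-21004} = \frac{38886}{-38717} - \frac{2185}{-21004} = 38886 \left(- \frac{1}{38717}\right) - - \frac{2185}{21004} = - \frac{38886}{38717} + \frac{2185}{21004} = - \frac{732164899}{813211868}$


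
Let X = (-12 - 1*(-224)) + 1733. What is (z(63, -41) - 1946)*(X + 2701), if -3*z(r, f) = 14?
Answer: -27188392/3 ≈ -9.0628e+6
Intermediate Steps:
z(r, f) = -14/3 (z(r, f) = -⅓*14 = -14/3)
X = 1945 (X = (-12 + 224) + 1733 = 212 + 1733 = 1945)
(z(63, -41) - 1946)*(X + 2701) = (-14/3 - 1946)*(1945 + 2701) = -5852/3*4646 = -27188392/3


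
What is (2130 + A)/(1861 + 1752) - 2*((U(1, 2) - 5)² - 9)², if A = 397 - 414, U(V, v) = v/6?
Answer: -95392697/292653 ≈ -325.96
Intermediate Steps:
U(V, v) = v/6 (U(V, v) = v*(⅙) = v/6)
A = -17
(2130 + A)/(1861 + 1752) - 2*((U(1, 2) - 5)² - 9)² = (2130 - 17)/(1861 + 1752) - 2*(((⅙)*2 - 5)² - 9)² = 2113/3613 - 2*((⅓ - 5)² - 9)² = 2113*(1/3613) - 2*((-14/3)² - 9)² = 2113/3613 - 2*(196/9 - 9)² = 2113/3613 - 2*(115/9)² = 2113/3613 - 2*13225/81 = 2113/3613 - 1*26450/81 = 2113/3613 - 26450/81 = -95392697/292653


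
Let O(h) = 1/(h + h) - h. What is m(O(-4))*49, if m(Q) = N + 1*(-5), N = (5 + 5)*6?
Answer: 2695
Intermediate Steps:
N = 60 (N = 10*6 = 60)
O(h) = 1/(2*h) - h
m(Q) = 55 (m(Q) = 60 + 1*(-5) = 60 - 5 = 55)
m(O(-4))*49 = 55*49 = 2695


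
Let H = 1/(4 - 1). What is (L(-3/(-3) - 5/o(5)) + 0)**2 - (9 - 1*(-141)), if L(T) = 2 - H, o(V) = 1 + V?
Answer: -1325/9 ≈ -147.22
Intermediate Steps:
H = 1/3 ≈ 0.33333
L(T) = 5/3 (L(T) = 2 - 1*1/3 = 2 - 1/3 = 5/3)
(L(-3/(-3) - 5/o(5)) + 0)**2 - (9 - 1*(-141)) = (5/3 + 0)**2 - (9 - 1*(-141)) = (5/3)**2 - (9 + 141) = 25/9 - 1*150 = 25/9 - 150 = -1325/9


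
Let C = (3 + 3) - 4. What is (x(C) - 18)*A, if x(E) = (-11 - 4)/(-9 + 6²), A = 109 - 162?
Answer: 8851/9 ≈ 983.44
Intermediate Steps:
C = 2 (C = 6 - 4 = 2)
A = -53
x(E) = -5/9 (x(E) = -15/(-9 + 36) = -15/27 = -15*1/27 = -5/9)
(x(C) - 18)*A = (-5/9 - 18)*(-53) = -167/9*(-53) = 8851/9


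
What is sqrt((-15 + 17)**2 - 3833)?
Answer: I*sqrt(3829) ≈ 61.879*I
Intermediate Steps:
sqrt((-15 + 17)**2 - 3833) = sqrt(2**2 - 3833) = sqrt(4 - 3833) = sqrt(-3829) = I*sqrt(3829)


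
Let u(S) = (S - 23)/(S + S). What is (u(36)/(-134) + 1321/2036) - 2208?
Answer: -10839937421/4910832 ≈ -2207.4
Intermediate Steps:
u(S) = (-23 + S)/(2*S) (u(S) = (-23 + S)/((2*S)) = (-23 + S)*(1/(2*S)) = (-23 + S)/(2*S))
(u(36)/(-134) + 1321/2036) - 2208 = (((½)*(-23 + 36)/36)/(-134) + 1321/2036) - 2208 = (((½)*(1/36)*13)*(-1/134) + 1321*(1/2036)) - 2208 = ((13/72)*(-1/134) + 1321/2036) - 2208 = (-13/9648 + 1321/2036) - 2208 = 3179635/4910832 - 2208 = -10839937421/4910832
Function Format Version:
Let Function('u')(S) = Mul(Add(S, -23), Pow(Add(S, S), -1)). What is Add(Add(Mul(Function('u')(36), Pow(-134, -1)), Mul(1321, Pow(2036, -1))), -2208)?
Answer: Rational(-10839937421, 4910832) ≈ -2207.4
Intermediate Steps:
Function('u')(S) = Mul(Rational(1, 2), Pow(S, -1), Add(-23, S)) (Function('u')(S) = Mul(Add(-23, S), Pow(Mul(2, S), -1)) = Mul(Add(-23, S), Mul(Rational(1, 2), Pow(S, -1))) = Mul(Rational(1, 2), Pow(S, -1), Add(-23, S)))
Add(Add(Mul(Function('u')(36), Pow(-134, -1)), Mul(1321, Pow(2036, -1))), -2208) = Add(Add(Mul(Mul(Rational(1, 2), Pow(36, -1), Add(-23, 36)), Pow(-134, -1)), Mul(1321, Pow(2036, -1))), -2208) = Add(Add(Mul(Mul(Rational(1, 2), Rational(1, 36), 13), Rational(-1, 134)), Mul(1321, Rational(1, 2036))), -2208) = Add(Add(Mul(Rational(13, 72), Rational(-1, 134)), Rational(1321, 2036)), -2208) = Add(Add(Rational(-13, 9648), Rational(1321, 2036)), -2208) = Add(Rational(3179635, 4910832), -2208) = Rational(-10839937421, 4910832)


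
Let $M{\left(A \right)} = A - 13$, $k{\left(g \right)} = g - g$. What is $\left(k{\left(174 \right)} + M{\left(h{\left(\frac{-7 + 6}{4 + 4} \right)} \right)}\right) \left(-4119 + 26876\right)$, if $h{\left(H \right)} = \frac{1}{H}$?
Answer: $-477897$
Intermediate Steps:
$k{\left(g \right)} = 0$
$M{\left(A \right)} = -13 + A$
$\left(k{\left(174 \right)} + M{\left(h{\left(\frac{-7 + 6}{4 + 4} \right)} \right)}\right) \left(-4119 + 26876\right) = \left(0 - \left(13 - \frac{1}{\left(-7 + 6\right) \frac{1}{4 + 4}}\right)\right) \left(-4119 + 26876\right) = \left(0 - \left(13 - \frac{1}{\left(-1\right) \frac{1}{8}}\right)\right) 22757 = \left(0 - \left(13 - \frac{1}{- \frac{1}{8}}\right)\right) 22757 = \left(0 - 21\right) 22757 = \left(-21\right) 22757 = -477897$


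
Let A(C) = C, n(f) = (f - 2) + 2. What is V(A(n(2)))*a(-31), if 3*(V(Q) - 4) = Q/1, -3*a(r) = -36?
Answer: 56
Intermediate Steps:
a(r) = 12 (a(r) = -1/3*(-36) = 12)
n(f) = f (n(f) = (-2 + f) + 2 = f)
V(Q) = 4 + Q/3 (V(Q) = 4 + (Q/1)/3 = 4 + (Q*1)/3 = 4 + Q/3)
V(A(n(2)))*a(-31) = (4 + (1/3)*2)*12 = (4 + 2/3)*12 = (14/3)*12 = 56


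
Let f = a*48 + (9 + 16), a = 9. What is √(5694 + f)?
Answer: √6151 ≈ 78.428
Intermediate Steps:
f = 457 (f = 9*48 + (9 + 16) = 432 + 25 = 457)
√(5694 + f) = √(5694 + 457) = √6151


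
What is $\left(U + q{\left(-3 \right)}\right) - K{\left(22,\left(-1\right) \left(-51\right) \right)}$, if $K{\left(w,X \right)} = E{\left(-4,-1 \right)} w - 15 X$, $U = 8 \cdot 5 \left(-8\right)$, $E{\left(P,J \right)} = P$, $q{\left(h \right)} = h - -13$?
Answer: $543$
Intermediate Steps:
$q{\left(h \right)} = 13 + h$ ($q{\left(h \right)} = h + 13 = 13 + h$)
$U = -320$ ($U = 40 \left(-8\right) = -320$)
$K{\left(w,X \right)} = - 15 X - 4 w$ ($K{\left(w,X \right)} = - 4 w - 15 X = - 15 X - 4 w$)
$\left(U + q{\left(-3 \right)}\right) - K{\left(22,\left(-1\right) \left(-51\right) \right)} = \left(-320 + \left(13 - 3\right)\right) - \left(- 15 \left(\left(-1\right) \left(-51\right)\right) - 88\right) = \left(-320 + 10\right) - \left(\left(-15\right) 51 - 88\right) = -310 - \left(-765 - 88\right) = -310 - -853 = -310 + 853 = 543$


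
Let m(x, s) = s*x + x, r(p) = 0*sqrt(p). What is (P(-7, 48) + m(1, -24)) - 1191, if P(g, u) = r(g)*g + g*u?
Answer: -1550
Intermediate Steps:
r(p) = 0
P(g, u) = g*u (P(g, u) = 0*g + g*u = 0 + g*u = g*u)
m(x, s) = x + s*x
(P(-7, 48) + m(1, -24)) - 1191 = (-7*48 + 1*(1 - 24)) - 1191 = (-336 + 1*(-23)) - 1191 = (-336 - 23) - 1191 = -359 - 1191 = -1550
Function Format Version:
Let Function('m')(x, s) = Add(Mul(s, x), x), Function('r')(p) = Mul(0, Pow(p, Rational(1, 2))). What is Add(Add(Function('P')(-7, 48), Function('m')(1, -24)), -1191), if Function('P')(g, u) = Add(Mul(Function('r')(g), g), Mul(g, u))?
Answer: -1550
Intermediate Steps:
Function('r')(p) = 0
Function('P')(g, u) = Mul(g, u) (Function('P')(g, u) = Add(Mul(0, g), Mul(g, u)) = Add(0, Mul(g, u)) = Mul(g, u))
Function('m')(x, s) = Add(x, Mul(s, x))
Add(Add(Function('P')(-7, 48), Function('m')(1, -24)), -1191) = Add(Add(Mul(-7, 48), Mul(1, Add(1, -24))), -1191) = Add(Add(-336, Mul(1, -23)), -1191) = Add(Add(-336, -23), -1191) = Add(-359, -1191) = -1550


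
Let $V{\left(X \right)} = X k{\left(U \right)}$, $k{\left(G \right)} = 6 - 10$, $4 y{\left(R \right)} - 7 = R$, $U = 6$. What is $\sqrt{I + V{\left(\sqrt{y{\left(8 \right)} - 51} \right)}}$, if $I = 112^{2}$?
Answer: $\sqrt{12544 - 6 i \sqrt{21}} \approx 112.0 - 0.123 i$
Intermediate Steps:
$y{\left(R \right)} = \frac{7}{4} + \frac{R}{4}$
$k{\left(G \right)} = -4$ ($k{\left(G \right)} = 6 - 10 = -4$)
$I = 12544$
$V{\left(X \right)} = - 4 X$ ($V{\left(X \right)} = X \left(-4\right) = - 4 X$)
$\sqrt{I + V{\left(\sqrt{y{\left(8 \right)} - 51} \right)}} = \sqrt{12544 - 4 \sqrt{\left(\frac{7}{4} + \frac{1}{4} \cdot 8\right) - 51}} = \sqrt{12544 - 4 \sqrt{\left(\frac{7}{4} + 2\right) - 51}} = \sqrt{12544 - 4 \sqrt{\frac{15}{4} - 51}} = \sqrt{12544 - 4 \sqrt{- \frac{189}{4}}} = \sqrt{12544 - 4 \frac{3 i \sqrt{21}}{2}} = \sqrt{12544 - 6 i \sqrt{21}}$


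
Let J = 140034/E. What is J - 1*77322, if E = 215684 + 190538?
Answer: -15704878725/203111 ≈ -77322.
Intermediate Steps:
E = 406222
J = 70017/203111 (J = 140034/406222 = 140034*(1/406222) = 70017/203111 ≈ 0.34472)
J - 1*77322 = 70017/203111 - 1*77322 = 70017/203111 - 77322 = -15704878725/203111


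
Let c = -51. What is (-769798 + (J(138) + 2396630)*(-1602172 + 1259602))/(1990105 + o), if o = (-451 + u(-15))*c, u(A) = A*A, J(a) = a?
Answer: -821061583558/2001631 ≈ -4.1020e+5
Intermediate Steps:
u(A) = A²
o = 11526 (o = (-451 + (-15)²)*(-51) = (-451 + 225)*(-51) = -226*(-51) = 11526)
(-769798 + (J(138) + 2396630)*(-1602172 + 1259602))/(1990105 + o) = (-769798 + (138 + 2396630)*(-1602172 + 1259602))/(1990105 + 11526) = (-769798 + 2396768*(-342570))/2001631 = (-769798 - 821060813760)*(1/2001631) = -821061583558*1/2001631 = -821061583558/2001631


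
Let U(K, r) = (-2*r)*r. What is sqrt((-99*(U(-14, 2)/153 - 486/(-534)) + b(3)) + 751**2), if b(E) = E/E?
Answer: sqrt(1290901487455)/1513 ≈ 750.94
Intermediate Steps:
b(E) = 1
U(K, r) = -2*r**2
sqrt((-99*(U(-14, 2)/153 - 486/(-534)) + b(3)) + 751**2) = sqrt((-99*(-2*2**2/153 - 486/(-534)) + 1) + 751**2) = sqrt((-99*(-2*4*(1/153) - 486*(-1/534)) + 1) + 564001) = sqrt((-99*(-8*1/153 + 81/89) + 1) + 564001) = sqrt((-99*(-8/153 + 81/89) + 1) + 564001) = sqrt((-99*11681/13617 + 1) + 564001) = sqrt((-128491/1513 + 1) + 564001) = sqrt(-126978/1513 + 564001) = sqrt(853206535/1513) = sqrt(1290901487455)/1513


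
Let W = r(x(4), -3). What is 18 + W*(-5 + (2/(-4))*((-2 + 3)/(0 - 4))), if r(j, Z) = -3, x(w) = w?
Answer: 261/8 ≈ 32.625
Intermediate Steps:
W = -3
18 + W*(-5 + (2/(-4))*((-2 + 3)/(0 - 4))) = 18 - 3*(-5 + (2/(-4))*((-2 + 3)/(0 - 4))) = 18 - 3*(-5 + (2*(-¼))*(1/(-4))) = 18 - 3*(-5 - (-1)/(2*4)) = 18 - 3*(-5 - ½*(-¼)) = 18 - 3*(-5 + ⅛) = 18 - 3*(-39/8) = 18 + 117/8 = 261/8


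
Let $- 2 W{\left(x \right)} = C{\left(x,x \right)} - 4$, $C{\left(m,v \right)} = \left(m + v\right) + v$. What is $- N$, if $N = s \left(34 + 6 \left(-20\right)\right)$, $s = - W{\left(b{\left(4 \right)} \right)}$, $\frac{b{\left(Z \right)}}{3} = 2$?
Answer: $602$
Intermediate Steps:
$C{\left(m,v \right)} = m + 2 v$
$b{\left(Z \right)} = 6$ ($b{\left(Z \right)} = 3 \cdot 2 = 6$)
$W{\left(x \right)} = 2 - \frac{3 x}{2}$ ($W{\left(x \right)} = - \frac{\left(x + 2 x\right) - 4}{2} = - \frac{3 x - 4}{2} = - \frac{-4 + 3 x}{2} = 2 - \frac{3 x}{2}$)
$s = 7$ ($s = - (2 - 9) = \left(-1\right) \left(-7\right) = 7$)
$N = -602$ ($N = 7 \left(34 + 6 \left(-20\right)\right) = 7 \left(34 - 120\right) = 7 \left(-86\right) = -602$)
$- N = \left(-1\right) \left(-602\right) = 602$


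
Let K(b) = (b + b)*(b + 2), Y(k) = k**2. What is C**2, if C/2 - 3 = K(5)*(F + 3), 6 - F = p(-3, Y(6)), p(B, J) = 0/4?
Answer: 1602756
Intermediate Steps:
p(B, J) = 0 (p(B, J) = 0*(1/4) = 0)
K(b) = 2*b*(2 + b) (K(b) = (2*b)*(2 + b) = 2*b*(2 + b))
F = 6 (F = 6 - 1*0 = 6 + 0 = 6)
C = 1266 (C = 6 + 2*((2*5*(2 + 5))*(6 + 3)) = 6 + 2*((2*5*7)*9) = 6 + 2*(70*9) = 6 + 2*630 = 6 + 1260 = 1266)
C**2 = 1266**2 = 1602756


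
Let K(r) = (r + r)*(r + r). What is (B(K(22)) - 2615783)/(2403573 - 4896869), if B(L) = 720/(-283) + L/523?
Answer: 387159254719/369030247664 ≈ 1.0491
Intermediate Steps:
K(r) = 4*r² (K(r) = (2*r)*(2*r) = 4*r²)
B(L) = -720/283 + L/523 (B(L) = 720*(-1/283) + L*(1/523) = -720/283 + L/523)
(B(K(22)) - 2615783)/(2403573 - 4896869) = ((-720/283 + (4*22²)/523) - 2615783)/(2403573 - 4896869) = ((-720/283 + (4*484)/523) - 2615783)/(-2493296) = ((-720/283 + (1/523)*1936) - 2615783)*(-1/2493296) = ((-720/283 + 1936/523) - 2615783)*(-1/2493296) = (171328/148009 - 2615783)*(-1/2493296) = -387159254719/148009*(-1/2493296) = 387159254719/369030247664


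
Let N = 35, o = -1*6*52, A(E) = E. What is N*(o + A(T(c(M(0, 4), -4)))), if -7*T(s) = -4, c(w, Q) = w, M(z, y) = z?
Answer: -10900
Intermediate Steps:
T(s) = 4/7 (T(s) = -⅐*(-4) = 4/7)
o = -312 (o = -6*52 = -312)
N*(o + A(T(c(M(0, 4), -4)))) = 35*(-312 + 4/7) = 35*(-2180/7) = -10900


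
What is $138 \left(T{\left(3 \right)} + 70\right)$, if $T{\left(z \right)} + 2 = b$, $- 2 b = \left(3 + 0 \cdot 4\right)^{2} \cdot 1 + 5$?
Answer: $8418$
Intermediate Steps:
$b = -7$ ($b = - \frac{\left(3 + 0 \cdot 4\right)^{2} \cdot 1 + 5}{2} = - \frac{\left(3 + 0\right)^{2} \cdot 1 + 5}{2} = - \frac{3^{2} \cdot 1 + 5}{2} = - \frac{9 \cdot 1 + 5}{2} = - \frac{9 + 5}{2} = \left(- \frac{1}{2}\right) 14 = -7$)
$T{\left(z \right)} = -9$ ($T{\left(z \right)} = -2 - 7 = -9$)
$138 \left(T{\left(3 \right)} + 70\right) = 138 \left(-9 + 70\right) = 138 \cdot 61 = 8418$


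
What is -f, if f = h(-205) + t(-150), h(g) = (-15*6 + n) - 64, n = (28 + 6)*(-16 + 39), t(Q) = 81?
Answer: -709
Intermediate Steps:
n = 782 (n = 34*23 = 782)
h(g) = 628 (h(g) = (-15*6 + 782) - 64 = (-90 + 782) - 64 = 692 - 64 = 628)
f = 709 (f = 628 + 81 = 709)
-f = -1*709 = -709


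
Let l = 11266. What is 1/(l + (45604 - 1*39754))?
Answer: 1/17116 ≈ 5.8425e-5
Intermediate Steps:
1/(l + (45604 - 1*39754)) = 1/(11266 + (45604 - 1*39754)) = 1/(11266 + (45604 - 39754)) = 1/(11266 + 5850) = 1/17116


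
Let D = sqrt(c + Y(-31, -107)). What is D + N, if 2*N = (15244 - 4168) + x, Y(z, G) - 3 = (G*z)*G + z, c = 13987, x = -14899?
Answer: -3823/2 + 4*I*sqrt(21310) ≈ -1911.5 + 583.92*I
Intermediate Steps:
Y(z, G) = 3 + z + z*G**2 (Y(z, G) = 3 + ((G*z)*G + z) = 3 + (z*G**2 + z) = 3 + (z + z*G**2) = 3 + z + z*G**2)
N = -3823/2 (N = ((15244 - 4168) - 14899)/2 = (11076 - 14899)/2 = (1/2)*(-3823) = -3823/2 ≈ -1911.5)
D = 4*I*sqrt(21310) (D = sqrt(13987 + (3 - 31 - 31*(-107)**2)) = sqrt(13987 + (3 - 31 - 31*11449)) = sqrt(13987 + (3 - 31 - 354919)) = sqrt(13987 - 354947) = sqrt(-340960) = 4*I*sqrt(21310) ≈ 583.92*I)
D + N = 4*I*sqrt(21310) - 3823/2 = -3823/2 + 4*I*sqrt(21310)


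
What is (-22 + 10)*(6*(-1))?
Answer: 72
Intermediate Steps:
(-22 + 10)*(6*(-1)) = -12*(-6) = 72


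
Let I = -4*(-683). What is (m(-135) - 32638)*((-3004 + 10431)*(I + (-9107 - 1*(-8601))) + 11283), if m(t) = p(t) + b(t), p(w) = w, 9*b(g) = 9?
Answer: -542172922020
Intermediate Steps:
b(g) = 1 (b(g) = (1/9)*9 = 1)
I = 2732
m(t) = 1 + t (m(t) = t + 1 = 1 + t)
(m(-135) - 32638)*((-3004 + 10431)*(I + (-9107 - 1*(-8601))) + 11283) = ((1 - 135) - 32638)*((-3004 + 10431)*(2732 + (-9107 - 1*(-8601))) + 11283) = (-134 - 32638)*(7427*(2732 + (-9107 + 8601)) + 11283) = -32772*(7427*(2732 - 506) + 11283) = -32772*(7427*2226 + 11283) = -32772*(16532502 + 11283) = -32772*16543785 = -542172922020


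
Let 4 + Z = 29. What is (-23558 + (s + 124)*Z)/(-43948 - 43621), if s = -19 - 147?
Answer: 24608/87569 ≈ 0.28101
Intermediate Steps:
s = -166
Z = 25 (Z = -4 + 29 = 25)
(-23558 + (s + 124)*Z)/(-43948 - 43621) = (-23558 + (-166 + 124)*25)/(-43948 - 43621) = (-23558 - 42*25)/(-87569) = (-23558 - 1050)*(-1/87569) = -24608*(-1/87569) = 24608/87569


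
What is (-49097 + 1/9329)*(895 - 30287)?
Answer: 13462297605504/9329 ≈ 1.4431e+9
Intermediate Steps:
(-49097 + 1/9329)*(895 - 30287) = (-49097 + 1/9329)*(-29392) = -458025912/9329*(-29392) = 13462297605504/9329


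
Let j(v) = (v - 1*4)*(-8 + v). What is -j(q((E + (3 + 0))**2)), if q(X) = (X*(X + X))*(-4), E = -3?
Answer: -32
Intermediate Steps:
q(X) = -8*X**2 (q(X) = (X*(2*X))*(-4) = (2*X**2)*(-4) = -8*X**2)
j(v) = (-8 + v)*(-4 + v) (j(v) = (v - 4)*(-8 + v) = (-4 + v)*(-8 + v) = (-8 + v)*(-4 + v))
-j(q((E + (3 + 0))**2)) = -(32 + (-8*(-3 + (3 + 0))**4)**2 - (-96)*((-3 + (3 + 0))**2)**2) = -(32 + (-8*(-3 + 3)**4)**2 - (-96)*((-3 + 3)**2)**2) = -(32 + (-8*(0**2)**2)**2 - (-96)*(0**2)**2) = -(32 + (-8*0**2)**2 - (-96)*0**2) = -(32 + (-8*0)**2 - (-96)*0) = -(32 + 0**2 - 12*0) = -(32 + 0 + 0) = -1*32 = -32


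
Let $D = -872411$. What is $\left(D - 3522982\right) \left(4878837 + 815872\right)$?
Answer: $-25030484075637$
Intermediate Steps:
$\left(D - 3522982\right) \left(4878837 + 815872\right) = \left(-872411 - 3522982\right) \left(4878837 + 815872\right) = \left(-4395393\right) 5694709 = -25030484075637$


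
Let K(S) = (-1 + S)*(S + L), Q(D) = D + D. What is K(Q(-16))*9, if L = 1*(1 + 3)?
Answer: 8316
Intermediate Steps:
L = 4 (L = 1*4 = 4)
Q(D) = 2*D
K(S) = (-1 + S)*(4 + S) (K(S) = (-1 + S)*(S + 4) = (-1 + S)*(4 + S))
K(Q(-16))*9 = (-4 + (2*(-16))² + 3*(2*(-16)))*9 = (-4 + (-32)² + 3*(-32))*9 = (-4 + 1024 - 96)*9 = 924*9 = 8316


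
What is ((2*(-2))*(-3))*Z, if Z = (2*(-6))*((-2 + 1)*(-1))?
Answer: -144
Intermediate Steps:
Z = -12 (Z = -(-12)*(-1) = -12*1 = -12)
((2*(-2))*(-3))*Z = ((2*(-2))*(-3))*(-12) = -4*(-3)*(-12) = 12*(-12) = -144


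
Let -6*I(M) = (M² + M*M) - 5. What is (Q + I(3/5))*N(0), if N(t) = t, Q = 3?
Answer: 0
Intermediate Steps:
I(M) = ⅚ - M²/3 (I(M) = -((M² + M*M) - 5)/6 = -((M² + M²) - 5)/6 = -(2*M² - 5)/6 = -(-5 + 2*M²)/6 = ⅚ - M²/3)
(Q + I(3/5))*N(0) = (3 + (⅚ - (3/5)²/3))*0 = (3 + (⅚ - (3*(⅕))²/3))*0 = (3 + (⅚ - (⅗)²/3))*0 = (3 + (⅚ - ⅓*9/25))*0 = (3 + (⅚ - 3/25))*0 = (3 + 107/150)*0 = (557/150)*0 = 0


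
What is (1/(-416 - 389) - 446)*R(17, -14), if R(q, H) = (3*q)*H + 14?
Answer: 7180620/23 ≈ 3.1220e+5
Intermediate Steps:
R(q, H) = 14 + 3*H*q (R(q, H) = 3*H*q + 14 = 14 + 3*H*q)
(1/(-416 - 389) - 446)*R(17, -14) = (1/(-416 - 389) - 446)*(14 + 3*(-14)*17) = (1/(-805) - 446)*(14 - 714) = (-1/805 - 446)*(-700) = -359031/805*(-700) = 7180620/23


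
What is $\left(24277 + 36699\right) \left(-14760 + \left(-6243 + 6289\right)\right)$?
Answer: $-897200864$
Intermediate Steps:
$\left(24277 + 36699\right) \left(-14760 + \left(-6243 + 6289\right)\right) = 60976 \left(-14760 + 46\right) = 60976 \left(-14714\right) = -897200864$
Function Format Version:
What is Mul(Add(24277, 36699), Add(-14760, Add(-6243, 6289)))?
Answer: -897200864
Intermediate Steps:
Mul(Add(24277, 36699), Add(-14760, Add(-6243, 6289))) = Mul(60976, Add(-14760, 46)) = Mul(60976, -14714) = -897200864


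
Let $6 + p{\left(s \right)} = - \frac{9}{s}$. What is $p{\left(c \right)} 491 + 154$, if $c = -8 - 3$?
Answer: $- \frac{26293}{11} \approx -2390.3$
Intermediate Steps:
$c = -11$ ($c = -8 - 3 = -11$)
$p{\left(s \right)} = -6 - \frac{9}{s}$
$p{\left(c \right)} 491 + 154 = \left(-6 - \frac{9}{-11}\right) 491 + 154 = \left(-6 - - \frac{9}{11}\right) 491 + 154 = \left(-6 + \frac{9}{11}\right) 491 + 154 = \left(- \frac{57}{11}\right) 491 + 154 = - \frac{27987}{11} + 154 = - \frac{26293}{11}$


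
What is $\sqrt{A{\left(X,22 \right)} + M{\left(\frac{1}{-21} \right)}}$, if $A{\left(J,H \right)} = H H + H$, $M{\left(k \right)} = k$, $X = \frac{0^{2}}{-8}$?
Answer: $\frac{25 \sqrt{357}}{21} \approx 22.493$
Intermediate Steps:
$X = 0$ ($X = 0 \left(- \frac{1}{8}\right) = 0$)
$A{\left(J,H \right)} = H + H^{2}$ ($A{\left(J,H \right)} = H^{2} + H = H + H^{2}$)
$\sqrt{A{\left(X,22 \right)} + M{\left(\frac{1}{-21} \right)}} = \sqrt{22 \left(1 + 22\right) + \frac{1}{-21}} = \sqrt{22 \cdot 23 - \frac{1}{21}} = \sqrt{506 - \frac{1}{21}} = \sqrt{\frac{10625}{21}} = \frac{25 \sqrt{357}}{21}$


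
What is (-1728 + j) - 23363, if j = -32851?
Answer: -57942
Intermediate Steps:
(-1728 + j) - 23363 = (-1728 - 32851) - 23363 = -34579 - 23363 = -57942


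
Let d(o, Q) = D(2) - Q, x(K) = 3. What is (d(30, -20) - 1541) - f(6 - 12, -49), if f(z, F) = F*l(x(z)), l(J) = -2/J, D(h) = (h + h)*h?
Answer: -4637/3 ≈ -1545.7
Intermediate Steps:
D(h) = 2*h² (D(h) = (2*h)*h = 2*h²)
d(o, Q) = 8 - Q (d(o, Q) = 2*2² - Q = 2*4 - Q = 8 - Q)
f(z, F) = -2*F/3 (f(z, F) = F*(-2/3) = F*(-2*⅓) = F*(-⅔) = -2*F/3)
(d(30, -20) - 1541) - f(6 - 12, -49) = ((8 - 1*(-20)) - 1541) - (-2)*(-49)/3 = ((8 + 20) - 1541) - 1*98/3 = (28 - 1541) - 98/3 = -1513 - 98/3 = -4637/3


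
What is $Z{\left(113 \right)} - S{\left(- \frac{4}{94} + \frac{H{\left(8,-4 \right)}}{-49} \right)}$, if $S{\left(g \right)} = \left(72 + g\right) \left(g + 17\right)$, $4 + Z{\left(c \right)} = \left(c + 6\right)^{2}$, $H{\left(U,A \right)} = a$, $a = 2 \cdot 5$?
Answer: $\frac{68710260429}{5303809} \approx 12955.0$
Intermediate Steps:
$a = 10$
$H{\left(U,A \right)} = 10$
$Z{\left(c \right)} = -4 + \left(6 + c\right)^{2}$ ($Z{\left(c \right)} = -4 + \left(c + 6\right)^{2} = -4 + \left(6 + c\right)^{2}$)
$S{\left(g \right)} = \left(17 + g\right) \left(72 + g\right)$ ($S{\left(g \right)} = \left(72 + g\right) \left(17 + g\right) = \left(17 + g\right) \left(72 + g\right)$)
$Z{\left(113 \right)} - S{\left(- \frac{4}{94} + \frac{H{\left(8,-4 \right)}}{-49} \right)} = \left(-4 + \left(6 + 113\right)^{2}\right) - \left(1224 + \left(- \frac{4}{94} + \frac{10}{-49}\right)^{2} + 89 \left(- \frac{4}{94} + \frac{10}{-49}\right)\right) = \left(-4 + 119^{2}\right) - \left(1224 + \left(\left(-4\right) \frac{1}{94} + 10 \left(- \frac{1}{49}\right)\right)^{2} + 89 \left(\left(-4\right) \frac{1}{94} + 10 \left(- \frac{1}{49}\right)\right)\right) = \left(-4 + 14161\right) - \left(1224 + \left(- \frac{2}{47} - \frac{10}{49}\right)^{2} + 89 \left(- \frac{2}{47} - \frac{10}{49}\right)\right) = 14157 - \left(1224 + \left(- \frac{568}{2303}\right)^{2} + 89 \left(- \frac{568}{2303}\right)\right) = 14157 - \left(1224 + \frac{322624}{5303809} - \frac{50552}{2303}\right) = 14157 - \frac{6375763584}{5303809} = \frac{68710260429}{5303809}$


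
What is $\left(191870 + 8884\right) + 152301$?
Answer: $353055$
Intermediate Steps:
$\left(191870 + 8884\right) + 152301 = 200754 + 152301 = 353055$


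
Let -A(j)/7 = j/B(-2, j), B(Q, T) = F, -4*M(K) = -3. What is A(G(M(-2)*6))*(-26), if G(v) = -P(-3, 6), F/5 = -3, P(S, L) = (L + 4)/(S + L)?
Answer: 364/9 ≈ 40.444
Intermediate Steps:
P(S, L) = (4 + L)/(L + S)
F = -15 (F = 5*(-3) = -15)
M(K) = ¾ (M(K) = -¼*(-3) = ¾)
B(Q, T) = -15
G(v) = -10/3 (G(v) = -(4 + 6)/(6 - 3) = -10/3)
A(j) = 7*j/15 (A(j) = -7*j/(-15) = -7*j*(-1)/15 = -(-7)*j/15 = 7*j/15)
A(G(M(-2)*6))*(-26) = ((7/15)*(-10/3))*(-26) = -14/9*(-26) = 364/9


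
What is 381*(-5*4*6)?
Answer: -45720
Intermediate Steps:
381*(-5*4*6) = 381*(-20*6) = 381*(-120) = -45720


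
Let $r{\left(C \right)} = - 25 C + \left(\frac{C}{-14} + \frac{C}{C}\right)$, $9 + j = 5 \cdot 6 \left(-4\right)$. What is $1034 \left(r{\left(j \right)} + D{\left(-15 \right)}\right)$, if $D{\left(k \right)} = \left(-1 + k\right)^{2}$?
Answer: $\frac{25269409}{7} \approx 3.6099 \cdot 10^{6}$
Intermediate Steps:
$j = -129$ ($j = -9 + 5 \cdot 6 \left(-4\right) = -9 + 30 \left(-4\right) = -9 - 120 = -129$)
$r{\left(C \right)} = 1 - \frac{351 C}{14}$ ($r{\left(C \right)} = - 25 C + \left(C \left(- \frac{1}{14}\right) + 1\right) = - 25 C - \left(-1 + \frac{C}{14}\right) = 1 - \frac{351 C}{14}$)
$1034 \left(r{\left(j \right)} + D{\left(-15 \right)}\right) = 1034 \left(\left(1 - - \frac{45279}{14}\right) + \left(-1 - 15\right)^{2}\right) = 1034 \left(\left(1 + \frac{45279}{14}\right) + \left(-16\right)^{2}\right) = 1034 \left(\frac{45293}{14} + 256\right) = 1034 \cdot \frac{48877}{14} = \frac{25269409}{7}$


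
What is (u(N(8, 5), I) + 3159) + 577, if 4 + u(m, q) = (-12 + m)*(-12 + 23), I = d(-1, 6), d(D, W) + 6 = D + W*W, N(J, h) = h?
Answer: 3655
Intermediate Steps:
d(D, W) = -6 + D + W² (d(D, W) = -6 + (D + W*W) = -6 + (D + W²) = -6 + D + W²)
I = 29 (I = -6 - 1 + 6² = -6 - 1 + 36 = 29)
u(m, q) = -136 + 11*m (u(m, q) = -4 + (-12 + m)*(-12 + 23) = -4 + (-12 + m)*11 = -4 + (-132 + 11*m) = -136 + 11*m)
(u(N(8, 5), I) + 3159) + 577 = ((-136 + 11*5) + 3159) + 577 = ((-136 + 55) + 3159) + 577 = (-81 + 3159) + 577 = 3078 + 577 = 3655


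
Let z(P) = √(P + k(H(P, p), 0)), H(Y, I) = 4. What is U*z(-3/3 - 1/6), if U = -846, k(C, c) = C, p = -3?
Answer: -141*√102 ≈ -1424.0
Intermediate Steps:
z(P) = √(4 + P) (z(P) = √(P + 4) = √(4 + P))
U*z(-3/3 - 1/6) = -846*√(4 + (-3/3 - 1/6)) = -846*√(4 + (-3*⅓ - 1*⅙)) = -846*√(4 + (-1 - ⅙)) = -846*√(4 - 7/6) = -141*√102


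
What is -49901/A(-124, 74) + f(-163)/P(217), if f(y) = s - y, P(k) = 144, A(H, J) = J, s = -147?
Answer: -449035/666 ≈ -674.23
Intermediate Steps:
f(y) = -147 - y
-49901/A(-124, 74) + f(-163)/P(217) = -49901/74 + (-147 - 1*(-163))/144 = -49901*1/74 + (-147 + 163)*(1/144) = -49901/74 + 16*(1/144) = -49901/74 + 1/9 = -449035/666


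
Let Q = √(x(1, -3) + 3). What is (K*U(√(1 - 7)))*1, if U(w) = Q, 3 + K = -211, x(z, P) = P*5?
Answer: -428*I*√3 ≈ -741.32*I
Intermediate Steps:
x(z, P) = 5*P
K = -214 (K = -3 - 211 = -214)
Q = 2*I*√3 (Q = √(5*(-3) + 3) = √(-15 + 3) = √(-12) = 2*I*√3 ≈ 3.4641*I)
U(w) = 2*I*√3
(K*U(√(1 - 7)))*1 = -428*I*√3*1 = -428*I*√3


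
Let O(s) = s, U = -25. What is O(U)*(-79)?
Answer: 1975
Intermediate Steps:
O(U)*(-79) = -25*(-79) = 1975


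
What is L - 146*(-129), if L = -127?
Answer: 18707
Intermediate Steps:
L - 146*(-129) = -127 - 146*(-129) = -127 + 18834 = 18707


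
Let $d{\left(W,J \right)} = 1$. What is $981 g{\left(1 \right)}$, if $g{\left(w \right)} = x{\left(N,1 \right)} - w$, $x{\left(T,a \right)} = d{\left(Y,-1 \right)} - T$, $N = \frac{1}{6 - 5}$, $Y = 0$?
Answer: $-981$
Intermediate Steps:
$N = 1$ ($N = 1^{-1} = 1$)
$x{\left(T,a \right)} = 1 - T$
$g{\left(w \right)} = - w$ ($g{\left(w \right)} = \left(1 - 1\right) - w = 0 - w = - w$)
$981 g{\left(1 \right)} = 981 \left(\left(-1\right) 1\right) = 981 \left(-1\right) = -981$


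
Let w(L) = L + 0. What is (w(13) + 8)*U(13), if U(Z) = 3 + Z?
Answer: 336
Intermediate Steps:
w(L) = L
(w(13) + 8)*U(13) = (13 + 8)*(3 + 13) = 21*16 = 336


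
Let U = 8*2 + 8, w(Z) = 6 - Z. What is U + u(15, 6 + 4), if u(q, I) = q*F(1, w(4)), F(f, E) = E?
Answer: 54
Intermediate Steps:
u(q, I) = 2*q (u(q, I) = q*(6 - 1*4) = q*(6 - 4) = q*2 = 2*q)
U = 24 (U = 16 + 8 = 24)
U + u(15, 6 + 4) = 24 + 2*15 = 24 + 30 = 54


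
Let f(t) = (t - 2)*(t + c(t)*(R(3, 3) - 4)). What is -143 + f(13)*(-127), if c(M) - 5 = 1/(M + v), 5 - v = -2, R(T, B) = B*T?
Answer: -214313/4 ≈ -53578.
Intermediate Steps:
v = 7 (v = 5 - 1*(-2) = 5 + 2 = 7)
c(M) = 5 + 1/(7 + M) (c(M) = 5 + 1/(M + 7) = 5 + 1/(7 + M))
f(t) = (-2 + t)*(t + 5*(36 + 5*t)/(7 + t)) (f(t) = (t - 2)*(t + ((36 + 5*t)/(7 + t))*(3*3 - 4)) = (-2 + t)*(t + ((36 + 5*t)/(7 + t))*(9 - 4)) = (-2 + t)*(t + ((36 + 5*t)/(7 + t))*5) = (-2 + t)*(t + 5*(36 + 5*t)/(7 + t)))
-143 + f(13)*(-127) = -143 + ((-360 + 13³ + 30*13² + 116*13)/(7 + 13))*(-127) = -143 + ((-360 + 2197 + 30*169 + 1508)/20)*(-127) = -143 + ((-360 + 2197 + 5070 + 1508)/20)*(-127) = -143 + ((1/20)*8415)*(-127) = -143 + (1683/4)*(-127) = -143 - 213741/4 = -214313/4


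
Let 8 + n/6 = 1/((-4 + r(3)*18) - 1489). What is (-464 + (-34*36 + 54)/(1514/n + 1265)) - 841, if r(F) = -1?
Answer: -29210104215/22366964 ≈ -1305.9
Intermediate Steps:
n = -72534/1511 (n = -48 + 6/((-4 - 1*18) - 1489) = -48 + 6/((-4 - 18) - 1489) = -48 + 6/(-22 - 1489) = -48 + 6/(-1511) = -48 + 6*(-1/1511) = -48 - 6/1511 = -72534/1511 ≈ -48.004)
(-464 + (-34*36 + 54)/(1514/n + 1265)) - 841 = (-464 + (-34*36 + 54)/(1514/(-72534/1511) + 1265)) - 841 = (-464 + (-1224 + 54)/(1514*(-1511/72534) + 1265)) - 841 = (-464 - 1170/(-1143827/36267 + 1265)) - 841 = (-464 - 1170/44733928/36267) - 841 = (-464 - 1170*36267/44733928) - 841 = (-464 - 21216195/22366964) - 841 = -10399487491/22366964 - 841 = -29210104215/22366964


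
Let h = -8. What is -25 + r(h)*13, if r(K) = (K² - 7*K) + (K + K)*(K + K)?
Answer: 4863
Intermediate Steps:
r(K) = -7*K + 5*K² (r(K) = (K² - 7*K) + (2*K)*(2*K) = (K² - 7*K) + 4*K² = -7*K + 5*K²)
-25 + r(h)*13 = -25 - 8*(-7 + 5*(-8))*13 = -25 - 8*(-7 - 40)*13 = -25 - 8*(-47)*13 = -25 + 376*13 = -25 + 4888 = 4863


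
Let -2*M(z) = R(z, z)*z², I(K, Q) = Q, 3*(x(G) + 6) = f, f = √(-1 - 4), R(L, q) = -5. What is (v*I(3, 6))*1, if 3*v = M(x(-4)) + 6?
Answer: 1703/9 - 20*I*√5 ≈ 189.22 - 44.721*I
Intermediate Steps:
f = I*√5 (f = √(-5) = I*√5 ≈ 2.2361*I)
x(G) = -6 + I*√5/3 (x(G) = -6 + (I*√5)/3 = -6 + I*√5/3)
M(z) = 5*z²/2 (M(z) = -(-5)*z²/2 = 5*z²/2)
v = 2 + 5*(-6 + I*√5/3)²/6 (v = (5*(-6 + I*√5/3)²/2 + 6)/3 = (6 + 5*(-6 + I*√5/3)²/2)/3 = 2 + 5*(-6 + I*√5/3)²/6 ≈ 31.537 - 7.4536*I)
(v*I(3, 6))*1 = ((1703/54 - 10*I*√5/3)*6)*1 = (1703/9 - 20*I*√5)*1 = 1703/9 - 20*I*√5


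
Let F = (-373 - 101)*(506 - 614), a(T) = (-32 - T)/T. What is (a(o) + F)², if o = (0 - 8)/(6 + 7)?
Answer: 2625845049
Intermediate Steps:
o = -8/13 ≈ -0.61539
a(T) = (-32 - T)/T
F = 51192 (F = -474*(-108) = 51192)
(a(o) + F)² = ((-32 - 1*(-8/13))/(-8/13) + 51192)² = (-13*(-32 + 8/13)/8 + 51192)² = (-13/8*(-408/13) + 51192)² = (51 + 51192)² = 51243² = 2625845049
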